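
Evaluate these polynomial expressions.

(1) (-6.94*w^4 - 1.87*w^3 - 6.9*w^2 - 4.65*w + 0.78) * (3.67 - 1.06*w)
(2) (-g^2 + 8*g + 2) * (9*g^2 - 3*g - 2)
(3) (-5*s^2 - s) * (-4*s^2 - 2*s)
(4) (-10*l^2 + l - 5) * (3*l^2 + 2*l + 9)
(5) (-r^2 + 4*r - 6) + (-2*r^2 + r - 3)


(1) = 7.3564*w^5 - 23.4876*w^4 + 0.4511*w^3 - 20.394*w^2 - 17.8923*w + 2.8626
(2) = -9*g^4 + 75*g^3 - 4*g^2 - 22*g - 4
(3) = 20*s^4 + 14*s^3 + 2*s^2
(4) = -30*l^4 - 17*l^3 - 103*l^2 - l - 45
(5) = -3*r^2 + 5*r - 9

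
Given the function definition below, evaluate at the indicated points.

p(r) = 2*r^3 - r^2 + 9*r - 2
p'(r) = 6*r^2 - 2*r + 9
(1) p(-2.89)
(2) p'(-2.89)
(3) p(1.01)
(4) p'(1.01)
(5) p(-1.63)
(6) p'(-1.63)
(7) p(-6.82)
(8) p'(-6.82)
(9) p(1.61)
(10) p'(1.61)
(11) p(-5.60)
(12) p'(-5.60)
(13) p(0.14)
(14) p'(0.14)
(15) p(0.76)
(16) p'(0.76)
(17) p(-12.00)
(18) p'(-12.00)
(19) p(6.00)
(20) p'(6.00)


(1) = -84.64
(2) = 64.89
(3) = 8.13
(4) = 13.10
(5) = -27.99
(6) = 28.20
(7) = -744.32
(8) = 301.71
(9) = 18.24
(10) = 21.33
(11) = -434.99
(12) = 208.36
(13) = -0.75
(14) = 8.84
(15) = 5.14
(16) = 10.95
(17) = -3710.00
(18) = 897.00
(19) = 448.00
(20) = 213.00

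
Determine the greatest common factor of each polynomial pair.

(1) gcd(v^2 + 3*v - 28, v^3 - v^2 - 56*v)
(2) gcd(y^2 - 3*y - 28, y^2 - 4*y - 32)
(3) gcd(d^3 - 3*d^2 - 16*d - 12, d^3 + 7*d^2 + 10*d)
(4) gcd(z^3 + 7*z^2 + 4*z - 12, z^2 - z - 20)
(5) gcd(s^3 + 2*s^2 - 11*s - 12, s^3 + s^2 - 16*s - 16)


(1) = gcd((v - 4)*(v + 7), v*(v - 8)*(v + 7)) = v + 7
(2) = gcd((y - 7)*(y + 4), (y - 8)*(y + 4)) = y + 4
(3) = gcd((d - 6)*(d + 1)*(d + 2), d*(d + 2)*(d + 5)) = d + 2
(4) = 1
(5) = s^2 + 5*s + 4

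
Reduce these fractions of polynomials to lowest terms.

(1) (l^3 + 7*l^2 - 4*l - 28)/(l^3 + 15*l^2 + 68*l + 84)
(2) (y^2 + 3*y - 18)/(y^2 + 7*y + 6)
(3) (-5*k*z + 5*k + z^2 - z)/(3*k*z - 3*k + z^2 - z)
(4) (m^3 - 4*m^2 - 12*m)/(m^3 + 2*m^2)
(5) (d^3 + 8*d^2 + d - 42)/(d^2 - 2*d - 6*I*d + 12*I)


(1) = (l - 2)/(l + 6)
(2) = (y - 3)/(y + 1)
(3) = (-5*k + z)/(3*k + z)
(4) = (m - 6)/m
(5) = (d^2 + 10*d + 21)/(d - 6*I)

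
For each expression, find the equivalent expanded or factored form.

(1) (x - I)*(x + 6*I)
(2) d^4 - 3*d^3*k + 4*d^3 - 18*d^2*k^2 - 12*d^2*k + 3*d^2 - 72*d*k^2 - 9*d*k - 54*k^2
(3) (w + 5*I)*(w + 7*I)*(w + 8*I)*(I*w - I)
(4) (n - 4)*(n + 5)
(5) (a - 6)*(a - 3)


(1) = x^2 + 5*I*x + 6
(2) = (d + 1)*(d + 3)*(d - 6*k)*(d + 3*k)
(3) = I*w^4 - 20*w^3 - I*w^3 + 20*w^2 - 131*I*w^2 + 280*w + 131*I*w - 280
(4) = n^2 + n - 20
(5) = a^2 - 9*a + 18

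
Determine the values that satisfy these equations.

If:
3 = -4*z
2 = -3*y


Then:
y = -2/3
z = -3/4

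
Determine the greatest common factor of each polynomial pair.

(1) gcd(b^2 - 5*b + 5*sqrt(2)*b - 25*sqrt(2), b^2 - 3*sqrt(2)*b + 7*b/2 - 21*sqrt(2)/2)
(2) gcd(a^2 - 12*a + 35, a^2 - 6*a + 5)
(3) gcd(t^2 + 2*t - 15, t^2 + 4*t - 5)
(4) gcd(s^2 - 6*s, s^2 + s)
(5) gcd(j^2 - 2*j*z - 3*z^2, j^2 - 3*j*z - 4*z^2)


(1) = 1
(2) = gcd((a - 7)*(a - 5), (a - 5)*(a - 1)) = a - 5
(3) = t + 5
(4) = s
(5) = gcd((j - 3*z)*(j + z), (j - 4*z)*(j + z)) = j + z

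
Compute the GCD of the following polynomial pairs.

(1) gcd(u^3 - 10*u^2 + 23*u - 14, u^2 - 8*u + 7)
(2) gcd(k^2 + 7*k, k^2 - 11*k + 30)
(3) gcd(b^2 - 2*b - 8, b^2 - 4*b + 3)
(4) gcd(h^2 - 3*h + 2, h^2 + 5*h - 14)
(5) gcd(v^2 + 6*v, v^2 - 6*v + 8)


(1) = gcd((u - 7)*(u - 2)*(u - 1), (u - 7)*(u - 1)) = u^2 - 8*u + 7
(2) = gcd(k*(k + 7), (k - 6)*(k - 5)) = 1
(3) = 1
(4) = gcd((h - 2)*(h - 1), (h - 2)*(h + 7)) = h - 2
(5) = gcd(v*(v + 6), (v - 4)*(v - 2)) = 1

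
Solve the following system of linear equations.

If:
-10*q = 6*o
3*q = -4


Then:
o = 20/9
q = -4/3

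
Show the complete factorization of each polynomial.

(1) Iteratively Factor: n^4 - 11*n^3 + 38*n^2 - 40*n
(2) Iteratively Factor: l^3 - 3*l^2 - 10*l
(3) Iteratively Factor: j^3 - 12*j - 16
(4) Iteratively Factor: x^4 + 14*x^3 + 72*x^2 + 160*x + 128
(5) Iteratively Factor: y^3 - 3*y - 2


(1) = (n)*(n^3 - 11*n^2 + 38*n - 40) = n*(n - 5)*(n^2 - 6*n + 8) = n*(n - 5)*(n - 2)*(n - 4)
(2) = (l + 2)*(l^2 - 5*l) = (l - 5)*(l + 2)*(l)
(3) = (j + 2)*(j^2 - 2*j - 8) = (j - 4)*(j + 2)*(j + 2)
(4) = (x + 4)*(x^3 + 10*x^2 + 32*x + 32) = (x + 4)^2*(x^2 + 6*x + 8) = (x + 2)*(x + 4)^2*(x + 4)
(5) = (y + 1)*(y^2 - y - 2) = (y - 2)*(y + 1)*(y + 1)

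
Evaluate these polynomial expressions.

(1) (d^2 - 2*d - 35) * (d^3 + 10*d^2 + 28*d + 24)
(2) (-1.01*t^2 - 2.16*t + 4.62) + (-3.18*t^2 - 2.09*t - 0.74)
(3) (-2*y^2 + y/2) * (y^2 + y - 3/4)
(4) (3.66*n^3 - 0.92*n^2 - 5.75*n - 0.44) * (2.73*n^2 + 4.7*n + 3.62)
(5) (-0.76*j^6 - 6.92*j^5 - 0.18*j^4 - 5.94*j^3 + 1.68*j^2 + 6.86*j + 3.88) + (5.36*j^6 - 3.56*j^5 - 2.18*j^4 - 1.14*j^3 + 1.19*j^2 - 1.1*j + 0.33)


(1) = d^5 + 8*d^4 - 27*d^3 - 382*d^2 - 1028*d - 840
(2) = -4.19*t^2 - 4.25*t + 3.88
(3) = -2*y^4 - 3*y^3/2 + 2*y^2 - 3*y/8
(4) = 9.9918*n^5 + 14.6904*n^4 - 6.7723*n^3 - 31.5566*n^2 - 22.883*n - 1.5928
(5) = 4.6*j^6 - 10.48*j^5 - 2.36*j^4 - 7.08*j^3 + 2.87*j^2 + 5.76*j + 4.21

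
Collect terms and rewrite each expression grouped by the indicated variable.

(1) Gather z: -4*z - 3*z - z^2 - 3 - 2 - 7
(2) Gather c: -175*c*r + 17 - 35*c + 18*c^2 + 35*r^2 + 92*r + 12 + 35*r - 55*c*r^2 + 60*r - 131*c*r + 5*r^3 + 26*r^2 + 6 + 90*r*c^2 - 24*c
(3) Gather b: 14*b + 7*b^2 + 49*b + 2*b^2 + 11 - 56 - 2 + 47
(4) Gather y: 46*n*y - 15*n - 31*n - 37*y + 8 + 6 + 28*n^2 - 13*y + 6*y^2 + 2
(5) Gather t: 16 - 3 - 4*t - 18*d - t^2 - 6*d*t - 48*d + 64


(1) = -z^2 - 7*z - 12
(2) = c^2*(90*r + 18) + c*(-55*r^2 - 306*r - 59) + 5*r^3 + 61*r^2 + 187*r + 35
(3) = 9*b^2 + 63*b
(4) = 28*n^2 - 46*n + 6*y^2 + y*(46*n - 50) + 16
(5) = -66*d - t^2 + t*(-6*d - 4) + 77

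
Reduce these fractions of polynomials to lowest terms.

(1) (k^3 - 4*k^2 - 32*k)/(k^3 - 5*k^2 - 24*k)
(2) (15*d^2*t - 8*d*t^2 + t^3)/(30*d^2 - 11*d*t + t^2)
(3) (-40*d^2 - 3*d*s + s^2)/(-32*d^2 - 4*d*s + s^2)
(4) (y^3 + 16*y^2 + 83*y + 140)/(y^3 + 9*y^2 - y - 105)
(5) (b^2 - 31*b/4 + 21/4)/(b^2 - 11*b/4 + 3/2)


(1) = (k + 4)/(k + 3)
(2) = (-3*d*t + t^2)/(-6*d + t)
(3) = (5*d + s)/(4*d + s)
(4) = (y + 4)/(y - 3)
(5) = (b - 7)/(b - 2)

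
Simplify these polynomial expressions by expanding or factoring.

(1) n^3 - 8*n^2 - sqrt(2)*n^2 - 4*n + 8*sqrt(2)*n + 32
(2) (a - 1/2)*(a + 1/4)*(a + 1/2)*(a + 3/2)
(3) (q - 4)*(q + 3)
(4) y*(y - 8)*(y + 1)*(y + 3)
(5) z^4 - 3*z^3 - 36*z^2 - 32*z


(1) = (n - 8)*(n - 2*sqrt(2))*(n + sqrt(2))
(2) = a^4 + 7*a^3/4 + a^2/8 - 7*a/16 - 3/32
(3) = q^2 - q - 12
(4) = y^4 - 4*y^3 - 29*y^2 - 24*y
(5) = z*(z - 8)*(z + 1)*(z + 4)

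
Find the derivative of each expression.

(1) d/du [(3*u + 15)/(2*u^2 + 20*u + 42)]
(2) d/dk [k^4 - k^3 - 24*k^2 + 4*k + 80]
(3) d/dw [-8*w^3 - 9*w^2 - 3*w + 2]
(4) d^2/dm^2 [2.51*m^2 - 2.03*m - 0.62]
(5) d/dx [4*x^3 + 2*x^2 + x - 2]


(1) = 3*(u^2 + 10*u - 2*(u + 5)^2 + 21)/(2*(u^2 + 10*u + 21)^2)
(2) = 4*k^3 - 3*k^2 - 48*k + 4
(3) = -24*w^2 - 18*w - 3
(4) = 5.02000000000000
(5) = 12*x^2 + 4*x + 1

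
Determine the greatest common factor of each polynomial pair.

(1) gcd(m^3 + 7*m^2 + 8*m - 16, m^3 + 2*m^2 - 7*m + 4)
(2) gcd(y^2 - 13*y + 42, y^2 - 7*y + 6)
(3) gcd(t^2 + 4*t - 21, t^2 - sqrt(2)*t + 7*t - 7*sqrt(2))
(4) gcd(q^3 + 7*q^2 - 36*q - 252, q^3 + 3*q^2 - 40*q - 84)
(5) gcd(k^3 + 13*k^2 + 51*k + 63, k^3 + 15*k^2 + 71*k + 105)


(1) = m^2 + 3*m - 4
(2) = y - 6
(3) = t + 7
(4) = q^2 + q - 42
(5) = k^2 + 10*k + 21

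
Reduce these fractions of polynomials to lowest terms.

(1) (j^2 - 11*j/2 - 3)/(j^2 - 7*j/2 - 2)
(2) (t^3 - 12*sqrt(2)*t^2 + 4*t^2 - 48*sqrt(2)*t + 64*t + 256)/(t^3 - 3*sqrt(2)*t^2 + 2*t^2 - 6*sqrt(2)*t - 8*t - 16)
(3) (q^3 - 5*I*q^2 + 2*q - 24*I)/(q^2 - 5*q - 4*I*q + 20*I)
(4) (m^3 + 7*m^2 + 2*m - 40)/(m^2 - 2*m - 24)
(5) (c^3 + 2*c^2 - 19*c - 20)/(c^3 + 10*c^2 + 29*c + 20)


(1) = (j - 6)/(j - 4)
(2) = (t^2 + t*(4 - 8*sqrt(2)) - 32*sqrt(2))/(t^2 + t*(sqrt(2) + 2) + 2*sqrt(2))
(3) = (q^2 - I*q + 6)/(q - 5)
(4) = (m^2 + 3*m - 10)/(m - 6)
(5) = (c - 4)/(c + 4)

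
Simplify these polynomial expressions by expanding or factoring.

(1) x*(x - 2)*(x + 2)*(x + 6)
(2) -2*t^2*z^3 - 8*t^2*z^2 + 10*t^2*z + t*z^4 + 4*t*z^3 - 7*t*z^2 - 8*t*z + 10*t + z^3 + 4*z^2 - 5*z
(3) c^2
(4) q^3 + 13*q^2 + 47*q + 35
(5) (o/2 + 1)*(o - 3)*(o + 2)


(1) = x^4 + 6*x^3 - 4*x^2 - 24*x
(2) = (-2*t + z)*(z - 1)*(z + 5)*(t*z + 1)
(3) = c^2
(4) = (q + 1)*(q + 5)*(q + 7)
(5) = o^3/2 + o^2/2 - 4*o - 6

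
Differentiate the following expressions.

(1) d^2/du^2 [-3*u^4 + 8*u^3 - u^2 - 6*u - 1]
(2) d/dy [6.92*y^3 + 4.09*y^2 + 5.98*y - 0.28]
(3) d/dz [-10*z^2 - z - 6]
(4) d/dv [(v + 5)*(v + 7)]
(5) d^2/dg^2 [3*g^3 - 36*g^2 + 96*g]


(1) = -36*u^2 + 48*u - 2
(2) = 20.76*y^2 + 8.18*y + 5.98
(3) = -20*z - 1
(4) = 2*v + 12
(5) = 18*g - 72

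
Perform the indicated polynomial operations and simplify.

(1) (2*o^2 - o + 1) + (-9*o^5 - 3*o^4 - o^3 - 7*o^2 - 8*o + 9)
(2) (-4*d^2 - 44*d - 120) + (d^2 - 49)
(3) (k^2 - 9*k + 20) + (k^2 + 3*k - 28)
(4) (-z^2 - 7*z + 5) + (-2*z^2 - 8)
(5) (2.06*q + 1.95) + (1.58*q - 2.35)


(1) = -9*o^5 - 3*o^4 - o^3 - 5*o^2 - 9*o + 10
(2) = -3*d^2 - 44*d - 169
(3) = 2*k^2 - 6*k - 8
(4) = -3*z^2 - 7*z - 3
(5) = 3.64*q - 0.4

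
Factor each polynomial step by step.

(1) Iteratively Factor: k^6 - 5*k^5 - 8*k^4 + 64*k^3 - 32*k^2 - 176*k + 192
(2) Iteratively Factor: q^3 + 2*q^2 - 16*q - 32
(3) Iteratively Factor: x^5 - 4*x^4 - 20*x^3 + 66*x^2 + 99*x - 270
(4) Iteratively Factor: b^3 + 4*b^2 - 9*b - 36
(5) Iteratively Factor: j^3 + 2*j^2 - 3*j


(1) = (k - 4)*(k^5 - k^4 - 12*k^3 + 16*k^2 + 32*k - 48) = (k - 4)*(k - 2)*(k^4 + k^3 - 10*k^2 - 4*k + 24) = (k - 4)*(k - 2)*(k + 3)*(k^3 - 2*k^2 - 4*k + 8) = (k - 4)*(k - 2)^2*(k + 3)*(k^2 - 4) = (k - 4)*(k - 2)^3*(k + 3)*(k + 2)
(2) = (q - 4)*(q^2 + 6*q + 8) = (q - 4)*(q + 4)*(q + 2)
(3) = (x + 3)*(x^4 - 7*x^3 + x^2 + 63*x - 90) = (x - 5)*(x + 3)*(x^3 - 2*x^2 - 9*x + 18) = (x - 5)*(x + 3)^2*(x^2 - 5*x + 6) = (x - 5)*(x - 2)*(x + 3)^2*(x - 3)
(4) = (b + 4)*(b^2 - 9) = (b + 3)*(b + 4)*(b - 3)
(5) = (j - 1)*(j^2 + 3*j) = (j - 1)*(j + 3)*(j)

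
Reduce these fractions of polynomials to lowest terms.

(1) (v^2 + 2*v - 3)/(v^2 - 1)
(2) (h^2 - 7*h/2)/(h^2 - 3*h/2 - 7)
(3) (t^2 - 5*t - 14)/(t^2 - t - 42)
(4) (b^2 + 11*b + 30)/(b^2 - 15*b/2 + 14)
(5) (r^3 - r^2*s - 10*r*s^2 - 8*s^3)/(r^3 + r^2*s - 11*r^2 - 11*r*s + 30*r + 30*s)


(1) = (v + 3)/(v + 1)
(2) = h/(h + 2)
(3) = (t + 2)/(t + 6)
(4) = (2*b^2 + 22*b + 60)/(2*b^2 - 15*b + 28)
(5) = (r^2 - 2*r*s - 8*s^2)/(r^2 - 11*r + 30)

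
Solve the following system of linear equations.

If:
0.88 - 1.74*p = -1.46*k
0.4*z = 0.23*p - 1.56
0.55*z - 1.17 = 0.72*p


Then:
k = -10.39
p = -8.21
z = -8.62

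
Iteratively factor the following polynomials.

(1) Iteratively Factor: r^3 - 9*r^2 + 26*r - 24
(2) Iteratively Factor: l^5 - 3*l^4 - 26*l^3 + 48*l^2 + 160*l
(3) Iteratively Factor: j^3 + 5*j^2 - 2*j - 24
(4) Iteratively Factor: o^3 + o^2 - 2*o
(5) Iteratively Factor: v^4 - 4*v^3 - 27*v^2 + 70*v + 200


(1) = (r - 4)*(r^2 - 5*r + 6) = (r - 4)*(r - 3)*(r - 2)
(2) = (l + 4)*(l^4 - 7*l^3 + 2*l^2 + 40*l) = (l - 4)*(l + 4)*(l^3 - 3*l^2 - 10*l) = (l - 5)*(l - 4)*(l + 4)*(l^2 + 2*l) = l*(l - 5)*(l - 4)*(l + 4)*(l + 2)
(3) = (j + 3)*(j^2 + 2*j - 8) = (j + 3)*(j + 4)*(j - 2)
(4) = (o + 2)*(o^2 - o) = o*(o + 2)*(o - 1)
(5) = (v - 5)*(v^3 + v^2 - 22*v - 40) = (v - 5)*(v + 4)*(v^2 - 3*v - 10) = (v - 5)^2*(v + 4)*(v + 2)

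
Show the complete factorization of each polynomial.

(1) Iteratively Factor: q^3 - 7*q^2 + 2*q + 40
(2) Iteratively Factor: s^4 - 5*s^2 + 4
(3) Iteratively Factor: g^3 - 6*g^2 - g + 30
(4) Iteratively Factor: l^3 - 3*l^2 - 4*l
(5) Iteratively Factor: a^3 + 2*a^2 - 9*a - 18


(1) = (q - 4)*(q^2 - 3*q - 10) = (q - 5)*(q - 4)*(q + 2)
(2) = (s + 1)*(s^3 - s^2 - 4*s + 4) = (s + 1)*(s + 2)*(s^2 - 3*s + 2) = (s - 2)*(s + 1)*(s + 2)*(s - 1)
(3) = (g - 3)*(g^2 - 3*g - 10) = (g - 3)*(g + 2)*(g - 5)
(4) = (l - 4)*(l^2 + l) = l*(l - 4)*(l + 1)
(5) = (a + 3)*(a^2 - a - 6) = (a - 3)*(a + 3)*(a + 2)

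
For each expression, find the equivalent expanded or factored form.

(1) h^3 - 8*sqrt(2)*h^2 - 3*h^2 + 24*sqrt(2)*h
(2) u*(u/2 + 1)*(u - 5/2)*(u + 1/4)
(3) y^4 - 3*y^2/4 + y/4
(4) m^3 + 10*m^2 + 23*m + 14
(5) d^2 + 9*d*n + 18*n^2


(1) = h*(h - 3)*(h - 8*sqrt(2))
(2) = u^4/2 - u^3/8 - 41*u^2/16 - 5*u/8
(3) = y*(y - 1/2)^2*(y + 1)
(4) = (m + 1)*(m + 2)*(m + 7)
(5) = (d + 3*n)*(d + 6*n)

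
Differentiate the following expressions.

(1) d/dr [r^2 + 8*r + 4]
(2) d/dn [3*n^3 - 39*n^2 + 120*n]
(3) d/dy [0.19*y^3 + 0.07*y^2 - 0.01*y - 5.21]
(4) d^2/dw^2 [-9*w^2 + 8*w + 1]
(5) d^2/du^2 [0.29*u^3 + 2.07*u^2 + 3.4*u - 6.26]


(1) = 2*r + 8
(2) = 9*n^2 - 78*n + 120
(3) = 0.57*y^2 + 0.14*y - 0.01
(4) = -18
(5) = 1.74*u + 4.14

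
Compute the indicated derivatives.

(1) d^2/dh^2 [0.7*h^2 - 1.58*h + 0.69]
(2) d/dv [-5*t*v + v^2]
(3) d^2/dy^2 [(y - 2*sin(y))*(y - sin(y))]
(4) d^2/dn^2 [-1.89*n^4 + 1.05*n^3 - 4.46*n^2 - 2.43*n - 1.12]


(1) = 1.40000000000000
(2) = -5*t + 2*v
(3) = 3*y*sin(y) - 8*sin(y)^2 - 6*cos(y) + 6
(4) = -22.68*n^2 + 6.3*n - 8.92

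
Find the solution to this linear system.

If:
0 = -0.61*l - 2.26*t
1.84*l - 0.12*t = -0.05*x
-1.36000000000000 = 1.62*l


Then:
l = -0.84
t = 0.23
x = 31.44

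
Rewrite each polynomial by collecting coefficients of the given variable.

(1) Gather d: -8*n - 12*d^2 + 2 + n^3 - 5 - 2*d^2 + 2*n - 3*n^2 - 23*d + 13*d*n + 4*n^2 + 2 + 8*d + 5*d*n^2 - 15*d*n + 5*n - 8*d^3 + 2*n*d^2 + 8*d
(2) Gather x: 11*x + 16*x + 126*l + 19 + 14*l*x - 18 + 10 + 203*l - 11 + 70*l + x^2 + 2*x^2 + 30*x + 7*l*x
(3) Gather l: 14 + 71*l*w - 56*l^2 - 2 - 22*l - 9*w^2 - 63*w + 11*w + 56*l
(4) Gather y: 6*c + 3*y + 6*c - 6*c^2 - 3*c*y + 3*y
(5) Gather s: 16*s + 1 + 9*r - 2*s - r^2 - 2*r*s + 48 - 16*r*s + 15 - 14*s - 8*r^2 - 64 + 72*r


(1) = -8*d^3 + d^2*(2*n - 14) + d*(5*n^2 - 2*n - 7) + n^3 + n^2 - n - 1
(2) = 399*l + 3*x^2 + x*(21*l + 57)
(3) = -56*l^2 + l*(71*w + 34) - 9*w^2 - 52*w + 12
(4) = -6*c^2 + 12*c + y*(6 - 3*c)
(5) = -9*r^2 - 18*r*s + 81*r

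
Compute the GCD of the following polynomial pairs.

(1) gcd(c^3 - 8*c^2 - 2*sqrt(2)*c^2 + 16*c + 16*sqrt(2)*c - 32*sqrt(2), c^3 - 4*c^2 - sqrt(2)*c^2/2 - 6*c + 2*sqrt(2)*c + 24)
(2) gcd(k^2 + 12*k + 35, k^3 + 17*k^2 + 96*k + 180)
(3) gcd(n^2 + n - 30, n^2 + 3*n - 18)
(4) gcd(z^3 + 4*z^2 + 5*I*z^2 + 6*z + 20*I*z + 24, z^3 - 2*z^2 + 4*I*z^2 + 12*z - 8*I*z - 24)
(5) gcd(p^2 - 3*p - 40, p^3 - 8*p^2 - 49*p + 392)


(1) = c^2 + c*(-4 - 2*sqrt(2)) + 8*sqrt(2)
(2) = k + 5
(3) = gcd((n - 5)*(n + 6), (n - 3)*(n + 6)) = n + 6
(4) = gcd((z + 4)*(z - I)*(z + 6*I), (z - 2)*(z - 2*I)*(z + 6*I)) = z + 6*I
(5) = p - 8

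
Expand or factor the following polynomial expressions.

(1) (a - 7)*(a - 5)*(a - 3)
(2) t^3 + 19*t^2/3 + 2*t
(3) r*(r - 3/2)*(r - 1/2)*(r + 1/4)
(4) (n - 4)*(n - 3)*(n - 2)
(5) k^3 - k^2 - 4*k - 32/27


(1) = a^3 - 15*a^2 + 71*a - 105
(2) = t*(t + 1/3)*(t + 6)
(3) = r^4 - 7*r^3/4 + r^2/4 + 3*r/16
(4) = n^3 - 9*n^2 + 26*n - 24
(5) = (k - 8/3)*(k + 1/3)*(k + 4/3)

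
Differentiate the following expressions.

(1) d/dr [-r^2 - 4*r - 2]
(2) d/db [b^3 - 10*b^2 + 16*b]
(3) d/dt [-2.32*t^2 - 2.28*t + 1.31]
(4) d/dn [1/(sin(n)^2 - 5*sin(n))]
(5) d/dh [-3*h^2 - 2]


(1) = -2*r - 4
(2) = 3*b^2 - 20*b + 16
(3) = -4.64*t - 2.28
(4) = (5 - 2*sin(n))*cos(n)/((sin(n) - 5)^2*sin(n)^2)
(5) = -6*h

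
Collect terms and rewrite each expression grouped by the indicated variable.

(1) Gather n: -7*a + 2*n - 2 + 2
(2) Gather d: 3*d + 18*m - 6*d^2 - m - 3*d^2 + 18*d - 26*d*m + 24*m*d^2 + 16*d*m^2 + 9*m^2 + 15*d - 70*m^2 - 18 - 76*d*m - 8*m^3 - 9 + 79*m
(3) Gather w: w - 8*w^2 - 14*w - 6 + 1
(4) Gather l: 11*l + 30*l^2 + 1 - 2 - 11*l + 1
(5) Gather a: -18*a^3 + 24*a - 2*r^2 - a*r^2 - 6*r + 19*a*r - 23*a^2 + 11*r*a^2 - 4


(1) = -7*a + 2*n
(2) = d^2*(24*m - 9) + d*(16*m^2 - 102*m + 36) - 8*m^3 - 61*m^2 + 96*m - 27
(3) = -8*w^2 - 13*w - 5
(4) = 30*l^2
(5) = -18*a^3 + a^2*(11*r - 23) + a*(-r^2 + 19*r + 24) - 2*r^2 - 6*r - 4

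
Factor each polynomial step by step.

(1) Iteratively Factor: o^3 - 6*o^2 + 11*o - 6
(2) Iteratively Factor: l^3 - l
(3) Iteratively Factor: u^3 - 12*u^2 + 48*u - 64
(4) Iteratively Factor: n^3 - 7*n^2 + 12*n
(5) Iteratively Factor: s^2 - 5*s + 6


(1) = (o - 2)*(o^2 - 4*o + 3) = (o - 3)*(o - 2)*(o - 1)
(2) = (l)*(l^2 - 1) = l*(l - 1)*(l + 1)
(3) = (u - 4)*(u^2 - 8*u + 16) = (u - 4)^2*(u - 4)
(4) = (n - 4)*(n^2 - 3*n) = (n - 4)*(n - 3)*(n)
(5) = (s - 3)*(s - 2)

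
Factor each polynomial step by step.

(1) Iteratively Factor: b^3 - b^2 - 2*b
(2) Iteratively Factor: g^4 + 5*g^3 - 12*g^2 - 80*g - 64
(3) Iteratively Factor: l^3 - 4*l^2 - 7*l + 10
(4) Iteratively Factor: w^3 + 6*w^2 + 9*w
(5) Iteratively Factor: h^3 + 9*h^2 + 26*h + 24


(1) = (b - 2)*(b^2 + b) = b*(b - 2)*(b + 1)
(2) = (g + 1)*(g^3 + 4*g^2 - 16*g - 64) = (g + 1)*(g + 4)*(g^2 - 16) = (g + 1)*(g + 4)^2*(g - 4)
(3) = (l - 1)*(l^2 - 3*l - 10) = (l - 1)*(l + 2)*(l - 5)
(4) = (w)*(w^2 + 6*w + 9) = w*(w + 3)*(w + 3)
(5) = (h + 2)*(h^2 + 7*h + 12) = (h + 2)*(h + 3)*(h + 4)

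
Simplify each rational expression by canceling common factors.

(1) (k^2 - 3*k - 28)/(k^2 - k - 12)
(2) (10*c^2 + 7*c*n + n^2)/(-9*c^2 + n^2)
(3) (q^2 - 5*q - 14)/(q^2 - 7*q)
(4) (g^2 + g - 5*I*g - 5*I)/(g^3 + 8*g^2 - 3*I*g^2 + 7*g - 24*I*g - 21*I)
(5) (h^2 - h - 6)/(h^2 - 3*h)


(1) = (k^2 - 3*k - 28)/(k^2 - k - 12)
(2) = (-10*c^2 - 7*c*n - n^2)/(9*c^2 - n^2)
(3) = (q + 2)/q
(4) = (g - 5*I)/(g^2 + g*(7 - 3*I) - 21*I)
(5) = (h + 2)/h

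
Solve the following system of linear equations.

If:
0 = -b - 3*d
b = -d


Then:
b = 0
d = 0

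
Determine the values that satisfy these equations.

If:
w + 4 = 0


Then:
w = -4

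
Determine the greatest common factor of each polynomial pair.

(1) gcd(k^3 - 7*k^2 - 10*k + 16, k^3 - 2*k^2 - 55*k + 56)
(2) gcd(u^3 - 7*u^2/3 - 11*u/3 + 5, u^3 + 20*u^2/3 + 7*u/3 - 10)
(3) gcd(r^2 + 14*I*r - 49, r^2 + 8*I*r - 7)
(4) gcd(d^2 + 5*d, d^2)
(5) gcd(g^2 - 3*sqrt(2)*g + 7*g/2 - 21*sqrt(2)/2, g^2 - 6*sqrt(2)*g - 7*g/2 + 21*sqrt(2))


(1) = gcd((k - 8)*(k - 1)*(k + 2), (k - 8)*(k - 1)*(k + 7)) = k^2 - 9*k + 8
(2) = u^2 + 2*u/3 - 5/3
(3) = r + 7*I
(4) = d
(5) = 1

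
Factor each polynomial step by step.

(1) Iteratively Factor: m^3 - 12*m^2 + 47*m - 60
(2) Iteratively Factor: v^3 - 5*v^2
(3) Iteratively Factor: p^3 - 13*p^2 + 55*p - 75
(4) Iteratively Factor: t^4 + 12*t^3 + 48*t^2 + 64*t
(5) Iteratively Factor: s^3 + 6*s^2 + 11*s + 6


(1) = (m - 4)*(m^2 - 8*m + 15) = (m - 5)*(m - 4)*(m - 3)
(2) = (v)*(v^2 - 5*v) = v*(v - 5)*(v)
(3) = (p - 5)*(p^2 - 8*p + 15) = (p - 5)*(p - 3)*(p - 5)
(4) = (t)*(t^3 + 12*t^2 + 48*t + 64) = t*(t + 4)*(t^2 + 8*t + 16) = t*(t + 4)^2*(t + 4)
(5) = (s + 1)*(s^2 + 5*s + 6) = (s + 1)*(s + 2)*(s + 3)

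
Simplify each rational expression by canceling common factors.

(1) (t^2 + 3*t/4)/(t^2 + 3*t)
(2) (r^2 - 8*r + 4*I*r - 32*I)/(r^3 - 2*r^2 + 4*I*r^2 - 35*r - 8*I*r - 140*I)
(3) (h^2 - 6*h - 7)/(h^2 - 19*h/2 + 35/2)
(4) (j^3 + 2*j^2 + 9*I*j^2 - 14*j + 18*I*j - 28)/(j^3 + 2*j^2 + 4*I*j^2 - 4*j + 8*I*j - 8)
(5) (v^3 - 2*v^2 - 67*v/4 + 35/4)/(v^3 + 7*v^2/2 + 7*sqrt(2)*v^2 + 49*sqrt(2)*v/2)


(1) = (4*t + 3)/(4*t + 12)
(2) = (r - 8)/(r^2 - 2*r - 35)
(3) = (2*h + 2)/(2*h - 5)
(4) = (j + 7*I)/(j + 2*I)
(5) = (8*v^2 - 44*v + 20)/(8*v^2 + 56*sqrt(2)*v)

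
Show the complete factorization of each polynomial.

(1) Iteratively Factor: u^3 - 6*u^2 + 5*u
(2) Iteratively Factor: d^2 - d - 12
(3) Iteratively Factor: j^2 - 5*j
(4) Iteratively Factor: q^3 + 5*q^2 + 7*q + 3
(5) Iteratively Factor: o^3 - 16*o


(1) = (u - 5)*(u^2 - u) = (u - 5)*(u - 1)*(u)
(2) = (d + 3)*(d - 4)
(3) = (j - 5)*(j)
(4) = (q + 1)*(q^2 + 4*q + 3) = (q + 1)^2*(q + 3)
(5) = (o)*(o^2 - 16) = o*(o + 4)*(o - 4)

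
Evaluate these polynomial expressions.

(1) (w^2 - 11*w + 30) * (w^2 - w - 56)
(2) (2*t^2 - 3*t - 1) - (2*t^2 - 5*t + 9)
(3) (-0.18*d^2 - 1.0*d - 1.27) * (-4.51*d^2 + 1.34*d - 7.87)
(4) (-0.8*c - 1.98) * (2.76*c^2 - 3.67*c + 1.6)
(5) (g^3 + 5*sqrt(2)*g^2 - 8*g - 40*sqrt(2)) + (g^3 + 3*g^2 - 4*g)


(1) = w^4 - 12*w^3 - 15*w^2 + 586*w - 1680
(2) = 2*t - 10
(3) = 0.8118*d^4 + 4.2688*d^3 + 5.8043*d^2 + 6.1682*d + 9.9949
(4) = -2.208*c^3 - 2.5288*c^2 + 5.9866*c - 3.168
(5) = 2*g^3 + 3*g^2 + 5*sqrt(2)*g^2 - 12*g - 40*sqrt(2)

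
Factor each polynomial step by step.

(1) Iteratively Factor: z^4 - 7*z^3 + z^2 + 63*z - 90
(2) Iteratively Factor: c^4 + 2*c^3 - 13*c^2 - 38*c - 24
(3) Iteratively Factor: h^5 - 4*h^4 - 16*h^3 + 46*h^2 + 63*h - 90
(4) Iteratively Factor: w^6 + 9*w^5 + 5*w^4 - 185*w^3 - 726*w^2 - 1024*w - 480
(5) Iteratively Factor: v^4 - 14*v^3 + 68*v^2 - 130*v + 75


(1) = (z - 3)*(z^3 - 4*z^2 - 11*z + 30) = (z - 5)*(z - 3)*(z^2 + z - 6) = (z - 5)*(z - 3)*(z - 2)*(z + 3)
(2) = (c + 1)*(c^3 + c^2 - 14*c - 24) = (c + 1)*(c + 2)*(c^2 - c - 12) = (c + 1)*(c + 2)*(c + 3)*(c - 4)
(3) = (h - 5)*(h^4 + h^3 - 11*h^2 - 9*h + 18) = (h - 5)*(h - 1)*(h^3 + 2*h^2 - 9*h - 18) = (h - 5)*(h - 1)*(h + 2)*(h^2 - 9) = (h - 5)*(h - 3)*(h - 1)*(h + 2)*(h + 3)
(4) = (w + 3)*(w^5 + 6*w^4 - 13*w^3 - 146*w^2 - 288*w - 160) = (w + 3)*(w + 4)*(w^4 + 2*w^3 - 21*w^2 - 62*w - 40) = (w + 2)*(w + 3)*(w + 4)*(w^3 - 21*w - 20) = (w + 1)*(w + 2)*(w + 3)*(w + 4)*(w^2 - w - 20) = (w - 5)*(w + 1)*(w + 2)*(w + 3)*(w + 4)*(w + 4)
(5) = (v - 5)*(v^3 - 9*v^2 + 23*v - 15) = (v - 5)*(v - 3)*(v^2 - 6*v + 5) = (v - 5)^2*(v - 3)*(v - 1)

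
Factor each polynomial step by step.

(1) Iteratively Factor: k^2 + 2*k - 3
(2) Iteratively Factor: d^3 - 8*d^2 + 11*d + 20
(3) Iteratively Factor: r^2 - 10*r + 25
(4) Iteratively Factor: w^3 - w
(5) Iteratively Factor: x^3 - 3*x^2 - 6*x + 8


(1) = (k + 3)*(k - 1)
(2) = (d - 5)*(d^2 - 3*d - 4) = (d - 5)*(d - 4)*(d + 1)
(3) = (r - 5)*(r - 5)
(4) = (w - 1)*(w^2 + w) = (w - 1)*(w + 1)*(w)
(5) = (x + 2)*(x^2 - 5*x + 4) = (x - 4)*(x + 2)*(x - 1)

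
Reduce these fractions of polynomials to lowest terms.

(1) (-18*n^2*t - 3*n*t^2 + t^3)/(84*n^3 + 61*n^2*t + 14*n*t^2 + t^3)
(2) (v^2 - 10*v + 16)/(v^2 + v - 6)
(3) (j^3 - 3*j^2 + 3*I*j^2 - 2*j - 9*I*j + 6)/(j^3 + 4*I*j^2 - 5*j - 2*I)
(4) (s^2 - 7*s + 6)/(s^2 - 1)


(1) = (-6*n*t + t^2)/(28*n^2 + 11*n*t + t^2)
(2) = (v - 8)/(v + 3)
(3) = (j - 3)/(j + I)
(4) = (s - 6)/(s + 1)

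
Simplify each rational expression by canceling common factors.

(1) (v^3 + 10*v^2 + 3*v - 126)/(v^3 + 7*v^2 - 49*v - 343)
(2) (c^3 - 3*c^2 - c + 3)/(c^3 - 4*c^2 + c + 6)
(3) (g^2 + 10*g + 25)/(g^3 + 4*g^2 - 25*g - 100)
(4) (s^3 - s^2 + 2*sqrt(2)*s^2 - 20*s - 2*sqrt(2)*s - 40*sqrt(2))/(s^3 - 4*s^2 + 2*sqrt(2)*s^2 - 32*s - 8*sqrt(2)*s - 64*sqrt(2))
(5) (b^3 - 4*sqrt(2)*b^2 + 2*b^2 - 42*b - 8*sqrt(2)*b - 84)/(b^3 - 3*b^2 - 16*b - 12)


(1) = (v^2 + 3*v - 18)/(v^2 - 49)
(2) = (c - 1)/(c - 2)
(3) = (g + 5)/(g^2 - g - 20)
(4) = (s - 5)/(s - 8)
(5) = (b^2 - 4*sqrt(2)*b - 42)/(b^2 - 5*b - 6)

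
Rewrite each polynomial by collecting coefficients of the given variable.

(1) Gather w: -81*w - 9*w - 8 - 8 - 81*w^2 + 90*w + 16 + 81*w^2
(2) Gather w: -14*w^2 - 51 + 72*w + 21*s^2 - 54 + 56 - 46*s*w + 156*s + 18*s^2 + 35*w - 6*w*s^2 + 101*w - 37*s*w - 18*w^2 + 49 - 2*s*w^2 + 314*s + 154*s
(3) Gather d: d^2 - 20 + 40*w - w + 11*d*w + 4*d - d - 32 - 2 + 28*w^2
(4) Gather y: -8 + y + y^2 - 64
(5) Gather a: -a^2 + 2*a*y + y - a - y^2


(1) = 0
(2) = 39*s^2 + 624*s + w^2*(-2*s - 32) + w*(-6*s^2 - 83*s + 208)
(3) = d^2 + d*(11*w + 3) + 28*w^2 + 39*w - 54
(4) = y^2 + y - 72
(5) = -a^2 + a*(2*y - 1) - y^2 + y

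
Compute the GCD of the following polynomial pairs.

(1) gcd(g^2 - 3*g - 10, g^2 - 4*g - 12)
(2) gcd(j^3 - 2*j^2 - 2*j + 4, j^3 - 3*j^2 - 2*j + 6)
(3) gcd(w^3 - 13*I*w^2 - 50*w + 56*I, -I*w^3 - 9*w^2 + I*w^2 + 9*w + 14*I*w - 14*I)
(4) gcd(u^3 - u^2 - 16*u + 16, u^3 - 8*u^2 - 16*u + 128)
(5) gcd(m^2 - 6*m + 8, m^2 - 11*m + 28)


(1) = gcd((g - 5)*(g + 2), (g - 6)*(g + 2)) = g + 2
(2) = j^2 - 2
(3) = w^2 - 9*I*w - 14
(4) = gcd((u - 4)*(u - 1)*(u + 4), (u - 8)*(u - 4)*(u + 4)) = u^2 - 16
(5) = m - 4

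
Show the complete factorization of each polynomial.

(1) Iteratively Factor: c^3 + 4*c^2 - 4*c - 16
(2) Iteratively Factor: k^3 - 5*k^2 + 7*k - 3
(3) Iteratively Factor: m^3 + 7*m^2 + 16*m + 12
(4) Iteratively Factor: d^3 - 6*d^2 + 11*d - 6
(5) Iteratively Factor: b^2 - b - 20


(1) = (c - 2)*(c^2 + 6*c + 8) = (c - 2)*(c + 4)*(c + 2)
(2) = (k - 1)*(k^2 - 4*k + 3) = (k - 3)*(k - 1)*(k - 1)
(3) = (m + 3)*(m^2 + 4*m + 4) = (m + 2)*(m + 3)*(m + 2)
(4) = (d - 1)*(d^2 - 5*d + 6) = (d - 2)*(d - 1)*(d - 3)
(5) = (b - 5)*(b + 4)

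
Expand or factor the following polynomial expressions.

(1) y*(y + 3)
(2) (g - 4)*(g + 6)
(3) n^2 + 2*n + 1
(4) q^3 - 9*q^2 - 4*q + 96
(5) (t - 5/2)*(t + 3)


(1) = y^2 + 3*y
(2) = g^2 + 2*g - 24
(3) = (n + 1)^2
(4) = (q - 8)*(q - 4)*(q + 3)
(5) = t^2 + t/2 - 15/2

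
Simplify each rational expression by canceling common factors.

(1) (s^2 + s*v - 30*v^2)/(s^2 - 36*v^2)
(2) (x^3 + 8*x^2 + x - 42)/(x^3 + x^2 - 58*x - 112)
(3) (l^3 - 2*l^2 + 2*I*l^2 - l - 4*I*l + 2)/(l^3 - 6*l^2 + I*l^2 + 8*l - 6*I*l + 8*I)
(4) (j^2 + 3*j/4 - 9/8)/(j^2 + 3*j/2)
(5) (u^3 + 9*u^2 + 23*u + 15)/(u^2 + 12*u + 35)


(1) = (s - 5*v)/(s - 6*v)
(2) = (x^2 + x - 6)/(x^2 - 6*x - 16)
(3) = (l + I)/(l - 4)
(4) = (4*j - 3)/(4*j)
(5) = (u^2 + 4*u + 3)/(u + 7)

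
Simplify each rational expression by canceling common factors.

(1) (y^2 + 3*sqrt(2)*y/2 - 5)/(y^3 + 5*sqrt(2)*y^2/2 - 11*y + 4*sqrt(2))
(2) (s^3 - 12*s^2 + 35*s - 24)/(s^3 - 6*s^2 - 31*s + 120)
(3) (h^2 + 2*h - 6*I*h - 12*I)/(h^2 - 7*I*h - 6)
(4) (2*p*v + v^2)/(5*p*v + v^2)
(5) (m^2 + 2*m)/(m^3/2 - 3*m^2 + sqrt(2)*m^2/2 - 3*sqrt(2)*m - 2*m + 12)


(1) = (4*y + 10*sqrt(2))/(4*y^2 + 14*sqrt(2)*y - 16)
(2) = (s - 1)/(s + 5)
(3) = (h + 2)/(h - I)
(4) = (2*p + v)/(5*p + v)
(5) = (2*m^2 + 4*m)/(m^3 + m^2*(-6 + sqrt(2)) + m*(-6*sqrt(2) - 4) + 24)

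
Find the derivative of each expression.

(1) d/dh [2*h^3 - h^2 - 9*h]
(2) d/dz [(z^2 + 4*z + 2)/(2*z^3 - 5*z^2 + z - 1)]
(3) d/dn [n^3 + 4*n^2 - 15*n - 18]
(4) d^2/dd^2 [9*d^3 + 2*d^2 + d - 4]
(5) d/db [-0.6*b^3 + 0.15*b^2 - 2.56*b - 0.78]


(1) = 6*h^2 - 2*h - 9
(2) = (-2*z^4 - 16*z^3 + 9*z^2 + 18*z - 6)/(4*z^6 - 20*z^5 + 29*z^4 - 14*z^3 + 11*z^2 - 2*z + 1)
(3) = 3*n^2 + 8*n - 15
(4) = 54*d + 4
(5) = -1.8*b^2 + 0.3*b - 2.56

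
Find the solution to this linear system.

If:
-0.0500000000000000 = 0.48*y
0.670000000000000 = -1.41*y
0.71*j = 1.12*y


Then:
No Solution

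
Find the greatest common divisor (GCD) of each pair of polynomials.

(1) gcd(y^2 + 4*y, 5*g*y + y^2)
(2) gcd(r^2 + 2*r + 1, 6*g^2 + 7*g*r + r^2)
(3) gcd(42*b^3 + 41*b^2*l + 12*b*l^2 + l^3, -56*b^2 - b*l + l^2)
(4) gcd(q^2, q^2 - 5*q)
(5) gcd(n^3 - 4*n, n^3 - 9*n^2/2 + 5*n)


(1) = gcd(y*(y + 4), y*(5*g + y)) = y
(2) = gcd((r + 1)^2, (g + r)*(6*g + r)) = 1
(3) = 7*b + l
(4) = gcd(q^2, q*(q - 5)) = q
(5) = n^2 - 2*n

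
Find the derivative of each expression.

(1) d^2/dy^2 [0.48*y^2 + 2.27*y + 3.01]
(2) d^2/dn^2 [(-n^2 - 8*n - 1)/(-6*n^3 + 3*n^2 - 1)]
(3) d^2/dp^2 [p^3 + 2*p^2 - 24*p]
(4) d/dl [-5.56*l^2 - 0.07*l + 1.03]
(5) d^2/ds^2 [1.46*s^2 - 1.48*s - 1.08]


(1) = 0.960000000000000
(2) = 4*(18*n^6 + 432*n^5 - 108*n^4 - 57*n^3 - 126*n^2 + 27*n + 2)/(216*n^9 - 324*n^8 + 162*n^7 + 81*n^6 - 108*n^5 + 27*n^4 + 18*n^3 - 9*n^2 + 1)
(3) = 6*p + 4
(4) = -11.12*l - 0.07
(5) = 2.92000000000000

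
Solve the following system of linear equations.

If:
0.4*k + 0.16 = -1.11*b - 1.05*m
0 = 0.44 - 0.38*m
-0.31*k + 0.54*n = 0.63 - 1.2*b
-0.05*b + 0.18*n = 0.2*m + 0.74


Then:
b = -1.52
k = 0.77
m = 1.16
n = 4.98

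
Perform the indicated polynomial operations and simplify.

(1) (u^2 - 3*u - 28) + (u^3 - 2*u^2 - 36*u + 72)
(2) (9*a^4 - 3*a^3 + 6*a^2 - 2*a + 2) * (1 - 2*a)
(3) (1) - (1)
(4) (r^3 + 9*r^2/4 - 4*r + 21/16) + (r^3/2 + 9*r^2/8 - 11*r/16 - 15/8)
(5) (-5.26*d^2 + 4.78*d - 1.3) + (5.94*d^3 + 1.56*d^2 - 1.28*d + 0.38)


(1) = u^3 - u^2 - 39*u + 44
(2) = -18*a^5 + 15*a^4 - 15*a^3 + 10*a^2 - 6*a + 2
(3) = 0
(4) = 3*r^3/2 + 27*r^2/8 - 75*r/16 - 9/16
(5) = 5.94*d^3 - 3.7*d^2 + 3.5*d - 0.92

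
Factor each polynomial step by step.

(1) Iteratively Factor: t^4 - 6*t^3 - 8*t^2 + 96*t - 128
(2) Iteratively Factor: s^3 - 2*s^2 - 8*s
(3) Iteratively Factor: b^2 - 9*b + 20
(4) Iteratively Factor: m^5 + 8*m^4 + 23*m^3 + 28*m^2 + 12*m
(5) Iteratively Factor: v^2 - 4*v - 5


(1) = (t - 2)*(t^3 - 4*t^2 - 16*t + 64) = (t - 2)*(t + 4)*(t^2 - 8*t + 16) = (t - 4)*(t - 2)*(t + 4)*(t - 4)
(2) = (s - 4)*(s^2 + 2*s) = s*(s - 4)*(s + 2)
(3) = (b - 4)*(b - 5)
(4) = (m)*(m^4 + 8*m^3 + 23*m^2 + 28*m + 12) = m*(m + 3)*(m^3 + 5*m^2 + 8*m + 4) = m*(m + 1)*(m + 3)*(m^2 + 4*m + 4) = m*(m + 1)*(m + 2)*(m + 3)*(m + 2)
(5) = (v + 1)*(v - 5)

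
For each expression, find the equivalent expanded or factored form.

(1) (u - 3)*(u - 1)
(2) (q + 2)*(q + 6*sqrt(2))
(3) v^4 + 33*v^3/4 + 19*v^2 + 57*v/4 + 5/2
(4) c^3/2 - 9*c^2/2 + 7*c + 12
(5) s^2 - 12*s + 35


(1) = u^2 - 4*u + 3
(2) = q^2 + 2*q + 6*sqrt(2)*q + 12*sqrt(2)
(3) = (v + 1/4)*(v + 1)*(v + 2)*(v + 5)
(4) = (c/2 + 1/2)*(c - 6)*(c - 4)
(5) = (s - 7)*(s - 5)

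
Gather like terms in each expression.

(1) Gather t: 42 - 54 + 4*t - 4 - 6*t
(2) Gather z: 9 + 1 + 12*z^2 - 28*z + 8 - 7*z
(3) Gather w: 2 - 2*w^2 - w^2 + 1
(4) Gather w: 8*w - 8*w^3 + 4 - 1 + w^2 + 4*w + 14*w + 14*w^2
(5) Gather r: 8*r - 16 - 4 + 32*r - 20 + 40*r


(1) = -2*t - 16
(2) = 12*z^2 - 35*z + 18
(3) = 3 - 3*w^2
(4) = -8*w^3 + 15*w^2 + 26*w + 3
(5) = 80*r - 40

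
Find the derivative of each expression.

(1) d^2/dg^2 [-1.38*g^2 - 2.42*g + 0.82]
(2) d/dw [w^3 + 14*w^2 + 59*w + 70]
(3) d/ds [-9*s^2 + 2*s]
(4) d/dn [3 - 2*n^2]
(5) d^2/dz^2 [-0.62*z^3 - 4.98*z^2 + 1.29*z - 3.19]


(1) = -2.76000000000000
(2) = 3*w^2 + 28*w + 59
(3) = 2 - 18*s
(4) = -4*n
(5) = -3.72*z - 9.96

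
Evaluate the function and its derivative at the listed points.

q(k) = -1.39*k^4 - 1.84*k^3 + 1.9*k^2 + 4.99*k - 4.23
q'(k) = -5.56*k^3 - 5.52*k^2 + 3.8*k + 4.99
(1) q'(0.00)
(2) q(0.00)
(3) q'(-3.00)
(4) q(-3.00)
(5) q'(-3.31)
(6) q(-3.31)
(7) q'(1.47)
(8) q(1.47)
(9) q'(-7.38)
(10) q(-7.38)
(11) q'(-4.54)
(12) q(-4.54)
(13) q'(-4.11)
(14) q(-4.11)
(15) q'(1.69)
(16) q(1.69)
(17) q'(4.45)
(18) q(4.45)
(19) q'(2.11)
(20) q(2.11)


(1) = 4.99
(2) = -4.23
(3) = 94.03
(4) = -65.01
(5) = 133.57
(6) = -100.05
(7) = -19.01
(8) = -5.12
(9) = 1911.13
(10) = -3321.25
(11) = 394.25
(12) = -406.07
(13) = 282.14
(14) = -261.53
(15) = -31.19
(16) = -10.59
(17) = -577.36
(18) = -651.62
(19) = -63.80
(20) = -30.08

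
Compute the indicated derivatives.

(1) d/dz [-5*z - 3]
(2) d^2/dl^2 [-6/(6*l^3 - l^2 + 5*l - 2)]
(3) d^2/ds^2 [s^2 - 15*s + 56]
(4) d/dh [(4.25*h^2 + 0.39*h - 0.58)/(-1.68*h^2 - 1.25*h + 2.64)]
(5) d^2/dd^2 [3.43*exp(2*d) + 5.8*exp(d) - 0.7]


(1) = -5
(2) = 12*((18*l - 1)*(6*l^3 - l^2 + 5*l - 2) - (18*l^2 - 2*l + 5)^2)/(6*l^3 - l^2 + 5*l - 2)^3
(3) = 2
(4) = (-4.6573*h^2 + 20.4912*h + 0.3046)/(2.8224*h^4 + 4.2*h^3 - 7.3079*h^2 - 6.6*h + 6.9696)
(5) = (13.72*exp(d) + 5.8)*exp(d)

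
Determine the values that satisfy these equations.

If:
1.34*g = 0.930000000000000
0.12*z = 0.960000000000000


Then:
g = 0.69
z = 8.00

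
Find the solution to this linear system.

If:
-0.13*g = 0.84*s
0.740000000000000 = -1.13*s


Then:
g = 4.23
s = -0.65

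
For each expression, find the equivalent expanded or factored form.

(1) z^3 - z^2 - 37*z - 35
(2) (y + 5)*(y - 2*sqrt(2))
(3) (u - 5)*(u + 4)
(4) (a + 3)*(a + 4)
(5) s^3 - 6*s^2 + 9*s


(1) = (z - 7)*(z + 1)*(z + 5)
(2) = y^2 - 2*sqrt(2)*y + 5*y - 10*sqrt(2)
(3) = u^2 - u - 20
(4) = a^2 + 7*a + 12
(5) = s*(s - 3)^2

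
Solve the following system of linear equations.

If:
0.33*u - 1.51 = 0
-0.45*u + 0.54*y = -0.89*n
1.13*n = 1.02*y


Then:
n = 1.38
u = 4.58
y = 1.53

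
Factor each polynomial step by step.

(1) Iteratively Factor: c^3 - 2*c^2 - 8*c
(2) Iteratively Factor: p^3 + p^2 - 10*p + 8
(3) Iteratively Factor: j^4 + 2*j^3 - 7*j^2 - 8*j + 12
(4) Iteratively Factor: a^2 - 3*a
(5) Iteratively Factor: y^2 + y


(1) = (c - 4)*(c^2 + 2*c) = c*(c - 4)*(c + 2)
(2) = (p - 1)*(p^2 + 2*p - 8) = (p - 2)*(p - 1)*(p + 4)
(3) = (j - 1)*(j^3 + 3*j^2 - 4*j - 12) = (j - 1)*(j + 3)*(j^2 - 4) = (j - 1)*(j + 2)*(j + 3)*(j - 2)
(4) = (a)*(a - 3)
(5) = (y)*(y + 1)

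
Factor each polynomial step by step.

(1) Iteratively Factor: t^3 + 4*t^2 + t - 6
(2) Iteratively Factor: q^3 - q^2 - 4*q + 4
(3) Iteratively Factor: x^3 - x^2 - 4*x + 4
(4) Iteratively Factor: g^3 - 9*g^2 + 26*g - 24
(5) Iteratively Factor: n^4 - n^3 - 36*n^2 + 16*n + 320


(1) = (t - 1)*(t^2 + 5*t + 6) = (t - 1)*(t + 2)*(t + 3)
(2) = (q - 1)*(q^2 - 4) = (q - 2)*(q - 1)*(q + 2)
(3) = (x + 2)*(x^2 - 3*x + 2) = (x - 1)*(x + 2)*(x - 2)
(4) = (g - 2)*(g^2 - 7*g + 12) = (g - 3)*(g - 2)*(g - 4)
(5) = (n - 4)*(n^3 + 3*n^2 - 24*n - 80) = (n - 4)*(n + 4)*(n^2 - n - 20) = (n - 4)*(n + 4)^2*(n - 5)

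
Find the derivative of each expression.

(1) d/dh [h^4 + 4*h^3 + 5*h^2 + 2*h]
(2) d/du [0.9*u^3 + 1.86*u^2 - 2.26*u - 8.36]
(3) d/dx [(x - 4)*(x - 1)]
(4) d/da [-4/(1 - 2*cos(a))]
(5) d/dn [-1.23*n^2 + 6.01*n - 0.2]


(1) = 4*h^3 + 12*h^2 + 10*h + 2
(2) = 2.7*u^2 + 3.72*u - 2.26
(3) = 2*x - 5
(4) = 8*sin(a)/(2*cos(a) - 1)^2
(5) = 6.01 - 2.46*n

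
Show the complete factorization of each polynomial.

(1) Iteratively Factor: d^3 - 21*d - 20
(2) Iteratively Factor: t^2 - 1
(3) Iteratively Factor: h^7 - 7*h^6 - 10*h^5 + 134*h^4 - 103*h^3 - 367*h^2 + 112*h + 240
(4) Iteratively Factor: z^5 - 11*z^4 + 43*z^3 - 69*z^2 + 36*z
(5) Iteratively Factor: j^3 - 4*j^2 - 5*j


(1) = (d + 1)*(d^2 - d - 20) = (d - 5)*(d + 1)*(d + 4)
(2) = (t - 1)*(t + 1)
(3) = (h + 1)*(h^6 - 8*h^5 - 2*h^4 + 136*h^3 - 239*h^2 - 128*h + 240) = (h - 1)*(h + 1)*(h^5 - 7*h^4 - 9*h^3 + 127*h^2 - 112*h - 240) = (h - 1)*(h + 1)*(h + 4)*(h^4 - 11*h^3 + 35*h^2 - 13*h - 60) = (h - 4)*(h - 1)*(h + 1)*(h + 4)*(h^3 - 7*h^2 + 7*h + 15) = (h - 5)*(h - 4)*(h - 1)*(h + 1)*(h + 4)*(h^2 - 2*h - 3) = (h - 5)*(h - 4)*(h - 1)*(h + 1)^2*(h + 4)*(h - 3)
(4) = (z - 3)*(z^4 - 8*z^3 + 19*z^2 - 12*z) = (z - 3)*(z - 1)*(z^3 - 7*z^2 + 12*z) = (z - 4)*(z - 3)*(z - 1)*(z^2 - 3*z) = z*(z - 4)*(z - 3)*(z - 1)*(z - 3)
(5) = (j)*(j^2 - 4*j - 5) = j*(j - 5)*(j + 1)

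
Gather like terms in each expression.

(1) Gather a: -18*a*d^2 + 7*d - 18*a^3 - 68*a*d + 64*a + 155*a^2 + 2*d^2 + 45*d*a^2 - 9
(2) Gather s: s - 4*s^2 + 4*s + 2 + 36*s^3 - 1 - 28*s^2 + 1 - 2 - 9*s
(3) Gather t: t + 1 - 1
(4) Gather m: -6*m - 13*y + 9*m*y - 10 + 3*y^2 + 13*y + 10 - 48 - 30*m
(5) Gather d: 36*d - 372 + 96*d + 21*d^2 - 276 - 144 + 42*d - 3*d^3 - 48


(1) = -18*a^3 + a^2*(45*d + 155) + a*(-18*d^2 - 68*d + 64) + 2*d^2 + 7*d - 9
(2) = 36*s^3 - 32*s^2 - 4*s
(3) = t
(4) = m*(9*y - 36) + 3*y^2 - 48
(5) = -3*d^3 + 21*d^2 + 174*d - 840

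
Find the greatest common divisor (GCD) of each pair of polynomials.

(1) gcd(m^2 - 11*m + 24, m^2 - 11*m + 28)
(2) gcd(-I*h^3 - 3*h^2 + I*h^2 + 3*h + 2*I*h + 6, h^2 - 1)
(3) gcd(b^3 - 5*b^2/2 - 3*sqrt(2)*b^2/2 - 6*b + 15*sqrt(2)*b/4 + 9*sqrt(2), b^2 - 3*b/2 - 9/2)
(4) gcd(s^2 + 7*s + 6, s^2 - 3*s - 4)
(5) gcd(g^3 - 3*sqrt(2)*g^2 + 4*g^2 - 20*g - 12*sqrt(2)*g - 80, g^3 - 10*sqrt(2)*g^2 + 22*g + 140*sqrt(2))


(1) = gcd((m - 8)*(m - 3), (m - 7)*(m - 4)) = 1
(2) = gcd((h - 2)*(h - 3*I)*(-I*h - I), (h - 1)*(h + 1)) = h + 1
(3) = gcd((b - 4)*(b + 3/2)*(b - 3*sqrt(2)/2), (b - 3)*(b + 3/2)) = b + 3/2
(4) = s + 1
(5) = g^2 - 3*sqrt(2)*g - 20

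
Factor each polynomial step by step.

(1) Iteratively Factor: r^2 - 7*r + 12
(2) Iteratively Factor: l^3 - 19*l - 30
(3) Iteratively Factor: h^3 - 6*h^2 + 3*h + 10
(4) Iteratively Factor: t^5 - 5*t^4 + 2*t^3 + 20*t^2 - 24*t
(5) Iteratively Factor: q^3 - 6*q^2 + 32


(1) = (r - 4)*(r - 3)
(2) = (l + 2)*(l^2 - 2*l - 15) = (l - 5)*(l + 2)*(l + 3)
(3) = (h + 1)*(h^2 - 7*h + 10) = (h - 5)*(h + 1)*(h - 2)
(4) = (t - 2)*(t^4 - 3*t^3 - 4*t^2 + 12*t) = t*(t - 2)*(t^3 - 3*t^2 - 4*t + 12) = t*(t - 3)*(t - 2)*(t^2 - 4) = t*(t - 3)*(t - 2)^2*(t + 2)
(5) = (q - 4)*(q^2 - 2*q - 8) = (q - 4)^2*(q + 2)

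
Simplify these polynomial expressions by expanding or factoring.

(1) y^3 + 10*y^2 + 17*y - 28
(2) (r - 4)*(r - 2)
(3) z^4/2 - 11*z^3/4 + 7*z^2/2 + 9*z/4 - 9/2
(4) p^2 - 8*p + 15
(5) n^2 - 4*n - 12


(1) = (y - 1)*(y + 4)*(y + 7)
(2) = r^2 - 6*r + 8
(3) = (z/2 + 1/2)*(z - 3)*(z - 2)*(z - 3/2)
(4) = (p - 5)*(p - 3)
(5) = (n - 6)*(n + 2)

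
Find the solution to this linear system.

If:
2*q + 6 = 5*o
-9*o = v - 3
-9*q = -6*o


Then:
o = 18/11
q = 12/11
v = -129/11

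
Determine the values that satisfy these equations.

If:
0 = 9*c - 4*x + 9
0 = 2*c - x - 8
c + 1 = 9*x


Then:
No Solution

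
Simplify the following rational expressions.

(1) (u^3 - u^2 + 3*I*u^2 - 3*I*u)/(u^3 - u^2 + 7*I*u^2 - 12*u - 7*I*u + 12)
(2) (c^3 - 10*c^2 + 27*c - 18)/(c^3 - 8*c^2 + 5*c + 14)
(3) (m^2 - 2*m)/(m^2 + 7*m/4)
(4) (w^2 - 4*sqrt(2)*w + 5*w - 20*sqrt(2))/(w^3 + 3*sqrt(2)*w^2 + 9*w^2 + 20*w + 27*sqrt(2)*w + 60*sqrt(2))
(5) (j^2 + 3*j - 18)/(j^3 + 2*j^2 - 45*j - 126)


(1) = u/(u + 4*I)
(2) = (c^3 - 10*c^2 + 27*c - 18)/(c^3 - 8*c^2 + 5*c + 14)
(3) = (4*m - 8)/(4*m + 7)
(4) = (w - 4*sqrt(2))/(w^2 + w*(4 + 3*sqrt(2)) + 12*sqrt(2))
(5) = (j - 3)/(j^2 - 4*j - 21)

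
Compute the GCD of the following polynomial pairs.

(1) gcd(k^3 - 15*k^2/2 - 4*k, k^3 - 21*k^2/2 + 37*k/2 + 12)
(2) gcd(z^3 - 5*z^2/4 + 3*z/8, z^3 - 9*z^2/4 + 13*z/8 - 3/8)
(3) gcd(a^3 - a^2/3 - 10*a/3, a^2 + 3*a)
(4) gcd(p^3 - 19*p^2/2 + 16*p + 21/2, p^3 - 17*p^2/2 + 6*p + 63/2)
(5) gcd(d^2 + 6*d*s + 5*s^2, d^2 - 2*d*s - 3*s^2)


(1) = k^2 - 15*k/2 - 4
(2) = gcd(z*(z - 3/4)*(z - 1/2), (z - 1)*(z - 3/4)*(z - 1/2)) = z^2 - 5*z/4 + 3/8
(3) = gcd(a*(a - 2)*(a + 5/3), a*(a + 3)) = a
(4) = p^2 - 10*p + 21
(5) = gcd((d + s)*(d + 5*s), (d - 3*s)*(d + s)) = d + s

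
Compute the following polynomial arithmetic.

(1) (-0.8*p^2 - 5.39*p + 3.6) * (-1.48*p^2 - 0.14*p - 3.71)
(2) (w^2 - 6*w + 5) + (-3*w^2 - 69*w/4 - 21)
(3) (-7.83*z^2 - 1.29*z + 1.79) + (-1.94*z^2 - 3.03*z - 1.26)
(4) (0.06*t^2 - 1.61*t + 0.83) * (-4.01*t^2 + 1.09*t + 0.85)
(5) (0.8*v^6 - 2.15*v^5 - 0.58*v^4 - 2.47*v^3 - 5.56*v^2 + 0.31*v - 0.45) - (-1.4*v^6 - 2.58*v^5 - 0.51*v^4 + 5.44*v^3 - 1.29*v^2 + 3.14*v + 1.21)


(1) = 1.184*p^4 + 8.0892*p^3 - 1.6054*p^2 + 19.4929*p - 13.356
(2) = -2*w^2 - 93*w/4 - 16
(3) = -9.77*z^2 - 4.32*z + 0.53
(4) = -0.2406*t^4 + 6.5215*t^3 - 5.0322*t^2 - 0.4638*t + 0.7055
(5) = 2.2*v^6 + 0.43*v^5 - 0.07*v^4 - 7.91*v^3 - 4.27*v^2 - 2.83*v - 1.66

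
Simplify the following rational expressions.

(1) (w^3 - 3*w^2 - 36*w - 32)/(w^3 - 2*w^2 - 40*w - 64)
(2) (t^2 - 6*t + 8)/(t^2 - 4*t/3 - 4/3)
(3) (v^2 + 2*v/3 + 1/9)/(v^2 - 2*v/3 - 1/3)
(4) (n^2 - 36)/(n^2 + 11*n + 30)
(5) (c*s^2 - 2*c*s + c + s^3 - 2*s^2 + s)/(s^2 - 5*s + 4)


(1) = (w + 1)/(w + 2)
(2) = (3*t - 12)/(3*t + 2)
(3) = (3*v + 1)/(3*v - 3)
(4) = (n - 6)/(n + 5)
(5) = (c*s - c + s^2 - s)/(s - 4)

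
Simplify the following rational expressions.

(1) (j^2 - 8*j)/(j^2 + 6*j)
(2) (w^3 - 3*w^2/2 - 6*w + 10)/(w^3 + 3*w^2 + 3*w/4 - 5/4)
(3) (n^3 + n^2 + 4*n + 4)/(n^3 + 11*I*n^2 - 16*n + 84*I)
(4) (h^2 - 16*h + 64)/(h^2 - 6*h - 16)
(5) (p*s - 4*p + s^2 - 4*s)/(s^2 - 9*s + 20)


(1) = (j - 8)/(j + 6)
(2) = (2*w^2 - 8*w + 8)/(2*w^2 + w - 1)
(3) = (n^2 + n*(1 + 2*I) + 2*I)/(n^2 + 13*I*n - 42)
(4) = (h - 8)/(h + 2)
(5) = (p + s)/(s - 5)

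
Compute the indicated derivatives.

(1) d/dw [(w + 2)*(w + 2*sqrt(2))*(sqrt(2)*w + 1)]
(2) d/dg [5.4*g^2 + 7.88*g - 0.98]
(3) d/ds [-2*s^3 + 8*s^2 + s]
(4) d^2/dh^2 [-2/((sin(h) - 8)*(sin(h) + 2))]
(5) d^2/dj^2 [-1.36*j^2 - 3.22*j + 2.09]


(1) = 3*sqrt(2)*w^2 + 4*sqrt(2)*w + 10*w + 2*sqrt(2) + 10
(2) = 10.8*g + 7.88
(3) = -6*s^2 + 16*s + 1
(4) = 2*(4*sin(h)^4 - 18*sin(h)^3 + 94*sin(h)^2 - 60*sin(h) - 104)/((sin(h) - 8)^3*(sin(h) + 2)^3)
(5) = -2.72000000000000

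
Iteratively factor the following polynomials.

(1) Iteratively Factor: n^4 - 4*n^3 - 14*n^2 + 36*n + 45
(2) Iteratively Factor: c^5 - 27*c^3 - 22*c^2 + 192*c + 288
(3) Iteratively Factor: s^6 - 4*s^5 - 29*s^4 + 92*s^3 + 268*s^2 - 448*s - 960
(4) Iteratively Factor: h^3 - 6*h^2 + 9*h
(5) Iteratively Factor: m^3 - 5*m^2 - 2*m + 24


(1) = (n + 1)*(n^3 - 5*n^2 - 9*n + 45) = (n + 1)*(n + 3)*(n^2 - 8*n + 15) = (n - 5)*(n + 1)*(n + 3)*(n - 3)
(2) = (c - 4)*(c^4 + 4*c^3 - 11*c^2 - 66*c - 72) = (c - 4)*(c + 3)*(c^3 + c^2 - 14*c - 24) = (c - 4)*(c + 3)^2*(c^2 - 2*c - 8) = (c - 4)^2*(c + 3)^2*(c + 2)
(3) = (s - 5)*(s^5 + s^4 - 24*s^3 - 28*s^2 + 128*s + 192) = (s - 5)*(s - 4)*(s^4 + 5*s^3 - 4*s^2 - 44*s - 48) = (s - 5)*(s - 4)*(s + 2)*(s^3 + 3*s^2 - 10*s - 24) = (s - 5)*(s - 4)*(s + 2)*(s + 4)*(s^2 - s - 6) = (s - 5)*(s - 4)*(s + 2)^2*(s + 4)*(s - 3)
(4) = (h - 3)*(h^2 - 3*h) = h*(h - 3)*(h - 3)
(5) = (m + 2)*(m^2 - 7*m + 12) = (m - 4)*(m + 2)*(m - 3)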